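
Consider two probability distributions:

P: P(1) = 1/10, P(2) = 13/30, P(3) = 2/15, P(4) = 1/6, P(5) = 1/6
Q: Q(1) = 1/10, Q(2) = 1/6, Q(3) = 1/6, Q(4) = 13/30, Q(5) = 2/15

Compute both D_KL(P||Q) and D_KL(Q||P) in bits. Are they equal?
D_KL(P||Q) = 0.3783 bits, D_KL(Q||P) = 0.3783 bits. Yes, in this case they are equal (although KL divergence is not symmetric in general).

D_KL(P||Q) = Σ P(x) log₂(P(x)/Q(x))

Computing term by term:
  P(1)·log₂(P(1)/Q(1)) = (1/10)·log₂((1/10)/(1/10)) = 0.00000
  P(2)·log₂(P(2)/Q(2)) = (13/30)·log₂((13/30)/(1/6)) = 0.59736
  P(3)·log₂(P(3)/Q(3)) = (2/15)·log₂((2/15)/(1/6)) = -0.04292
  P(4)·log₂(P(4)/Q(4)) = (1/6)·log₂((1/6)/(13/30)) = -0.22975
  P(5)·log₂(P(5)/Q(5)) = (1/6)·log₂((1/6)/(2/15)) = 0.05365

D_KL(P||Q) = 0.00000 + 0.59736 - 0.04292 - 0.22975 + 0.05365 = 0.37834 ≈ 0.3783 bits

D_KL(Q||P) = Σ Q(x) log₂(Q(x)/P(x))

Computing term by term:
  Q(1)·log₂(Q(1)/P(1)) = (1/10)·log₂((1/10)/(1/10)) = 0.00000
  Q(2)·log₂(Q(2)/P(2)) = (1/6)·log₂((1/6)/(13/30)) = -0.22975
  Q(3)·log₂(Q(3)/P(3)) = (1/6)·log₂((1/6)/(2/15)) = 0.05365
  Q(4)·log₂(Q(4)/P(4)) = (13/30)·log₂((13/30)/(1/6)) = 0.59736
  Q(5)·log₂(Q(5)/P(5)) = (2/15)·log₂((2/15)/(1/6)) = -0.04292

D_KL(Q||P) = 0.00000 - 0.22975 + 0.05365 + 0.59736 - 0.04292 = 0.37834 ≈ 0.3783 bits

These ARE equal here. Q is P with outcomes relabeled (Q(2) = P(4), Q(3) = P(5), Q(4) = P(2), Q(5) = P(3)) by a relabeling that is its own inverse, so the two sums contain exactly the same terms in a different order. This is a special case — KL divergence is not symmetric in general: D_KL(P||Q) ≠ D_KL(Q||P) for most P, Q.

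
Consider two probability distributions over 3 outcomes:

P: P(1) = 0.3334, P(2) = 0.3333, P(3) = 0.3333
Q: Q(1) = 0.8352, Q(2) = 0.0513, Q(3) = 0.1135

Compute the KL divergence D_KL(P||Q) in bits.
0.9761 bits

D_KL(P||Q) = Σ P(x) log₂(P(x)/Q(x))

Computing term by term:
  P(1)·log₂(P(1)/Q(1)) = 0.3334·log₂(0.3334/0.8352) = -0.44171
  P(2)·log₂(P(2)/Q(2)) = 0.3333·log₂(0.3333/0.0513) = 0.89984
  P(3)·log₂(P(3)/Q(3)) = 0.3333·log₂(0.3333/0.1135) = 0.51799

D_KL(P||Q) = -0.44171 + 0.89984 + 0.51799 = 0.97612 ≈ 0.9761 bits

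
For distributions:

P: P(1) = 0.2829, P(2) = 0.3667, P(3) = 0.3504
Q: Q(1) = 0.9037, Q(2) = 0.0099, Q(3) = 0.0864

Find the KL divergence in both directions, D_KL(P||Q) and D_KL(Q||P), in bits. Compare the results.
D_KL(P||Q) = 2.1446 bits, D_KL(Q||P) = 1.2881 bits. D_KL(P||Q) is larger than D_KL(Q||P) by 0.8565 bits; the two directions differ.

D_KL(P||Q) = Σ P(x) log₂(P(x)/Q(x))

Computing term by term:
  P(1)·log₂(P(1)/Q(1)) = 0.2829·log₂(0.2829/0.9037) = -0.47401
  P(2)·log₂(P(2)/Q(2)) = 0.3667·log₂(0.3667/0.0099) = 1.91088
  P(3)·log₂(P(3)/Q(3)) = 0.3504·log₂(0.3504/0.0864) = 0.70777

D_KL(P||Q) = -0.47401 + 1.91088 + 0.70777 = 2.14464 ≈ 2.1446 bits

D_KL(Q||P) = Σ Q(x) log₂(Q(x)/P(x))

Computing term by term:
  Q(1)·log₂(Q(1)/P(1)) = 0.9037·log₂(0.9037/0.2829) = 1.51420
  Q(2)·log₂(Q(2)/P(2)) = 0.0099·log₂(0.0099/0.3667) = -0.05159
  Q(3)·log₂(Q(3)/P(3)) = 0.0864·log₂(0.0864/0.3504) = -0.17452

D_KL(Q||P) = 1.51420 - 0.05159 - 0.17452 = 1.28809 ≈ 1.2881 bits

These are NOT equal (difference: 0.8565 bits). KL divergence is asymmetric: D_KL(P||Q) ≠ D_KL(Q||P) in general.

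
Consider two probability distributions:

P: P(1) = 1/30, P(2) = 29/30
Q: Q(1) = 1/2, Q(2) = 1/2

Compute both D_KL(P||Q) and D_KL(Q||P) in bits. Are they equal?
D_KL(P||Q) = 0.7892 bits, D_KL(Q||P) = 1.4779 bits. No, they are not equal.

D_KL(P||Q) = Σ P(x) log₂(P(x)/Q(x))

Computing term by term:
  P(1)·log₂(P(1)/Q(1)) = (1/30)·log₂((1/30)/(1/2)) = -0.13023
  P(2)·log₂(P(2)/Q(2)) = (29/30)·log₂((29/30)/(1/2)) = 0.91939

D_KL(P||Q) = -0.13023 + 0.91939 = 0.78916 ≈ 0.7892 bits

D_KL(Q||P) = Σ Q(x) log₂(Q(x)/P(x))

Computing term by term:
  Q(1)·log₂(Q(1)/P(1)) = (1/2)·log₂((1/2)/(1/30)) = 1.95345
  Q(2)·log₂(Q(2)/P(2)) = (1/2)·log₂((1/2)/(29/30)) = -0.47555

D_KL(Q||P) = 1.95345 - 0.47555 = 1.47790 ≈ 1.4779 bits

These are NOT equal (difference: 0.6887 bits). KL divergence is asymmetric: D_KL(P||Q) ≠ D_KL(Q||P) in general.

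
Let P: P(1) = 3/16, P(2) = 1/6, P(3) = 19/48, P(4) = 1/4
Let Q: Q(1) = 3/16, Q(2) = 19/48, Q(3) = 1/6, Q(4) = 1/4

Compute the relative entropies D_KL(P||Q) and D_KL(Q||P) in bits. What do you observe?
D_KL(P||Q) = 0.2860 bits, D_KL(Q||P) = 0.2860 bits. The two directions give the same value here, because Q is a self-inverse relabeling of P; in general KL divergence is asymmetric.

D_KL(P||Q) = Σ P(x) log₂(P(x)/Q(x))

Computing term by term:
  P(1)·log₂(P(1)/Q(1)) = (3/16)·log₂((3/16)/(3/16)) = 0.00000
  P(2)·log₂(P(2)/Q(2)) = (1/6)·log₂((1/6)/(19/48)) = -0.20799
  P(3)·log₂(P(3)/Q(3)) = (19/48)·log₂((19/48)/(1/6)) = 0.49397
  P(4)·log₂(P(4)/Q(4)) = (1/4)·log₂((1/4)/(1/4)) = 0.00000

D_KL(P||Q) = 0.00000 - 0.20799 + 0.49397 + 0.00000 = 0.28598 ≈ 0.2860 bits

D_KL(Q||P) = Σ Q(x) log₂(Q(x)/P(x))

Computing term by term:
  Q(1)·log₂(Q(1)/P(1)) = (3/16)·log₂((3/16)/(3/16)) = 0.00000
  Q(2)·log₂(Q(2)/P(2)) = (19/48)·log₂((19/48)/(1/6)) = 0.49397
  Q(3)·log₂(Q(3)/P(3)) = (1/6)·log₂((1/6)/(19/48)) = -0.20799
  Q(4)·log₂(Q(4)/P(4)) = (1/4)·log₂((1/4)/(1/4)) = 0.00000

D_KL(Q||P) = 0.00000 + 0.49397 - 0.20799 + 0.00000 = 0.28598 ≈ 0.2860 bits

These ARE equal here. Q is P with outcomes relabeled (Q(2) = P(3), Q(3) = P(2)) by a relabeling that is its own inverse, so the two sums contain exactly the same terms in a different order. This is a special case — KL divergence is not symmetric in general: D_KL(P||Q) ≠ D_KL(Q||P) for most P, Q.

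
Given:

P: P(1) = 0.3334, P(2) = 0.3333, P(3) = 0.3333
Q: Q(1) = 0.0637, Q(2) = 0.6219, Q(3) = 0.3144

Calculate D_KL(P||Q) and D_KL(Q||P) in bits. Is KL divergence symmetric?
D_KL(P||Q) = 0.5243 bits, D_KL(Q||P) = 0.3810 bits. No, KL divergence is not symmetric.

D_KL(P||Q) = Σ P(x) log₂(P(x)/Q(x))

Computing term by term:
  P(1)·log₂(P(1)/Q(1)) = 0.3334·log₂(0.3334/0.0637) = 0.79612
  P(2)·log₂(P(2)/Q(2)) = 0.3333·log₂(0.3333/0.6219) = -0.29992
  P(3)·log₂(P(3)/Q(3)) = 0.3333·log₂(0.3333/0.3144) = 0.02807

D_KL(P||Q) = 0.79612 - 0.29992 + 0.02807 = 0.52427 ≈ 0.5243 bits

D_KL(Q||P) = Σ Q(x) log₂(Q(x)/P(x))

Computing term by term:
  Q(1)·log₂(Q(1)/P(1)) = 0.0637·log₂(0.0637/0.3334) = -0.15211
  Q(2)·log₂(Q(2)/P(2)) = 0.6219·log₂(0.6219/0.3333) = 0.55962
  Q(3)·log₂(Q(3)/P(3)) = 0.3144·log₂(0.3144/0.3333) = -0.02648

D_KL(Q||P) = -0.15211 + 0.55962 - 0.02648 = 0.38103 ≈ 0.3810 bits

These are NOT equal (difference: 0.1433 bits). KL divergence is asymmetric: D_KL(P||Q) ≠ D_KL(Q||P) in general.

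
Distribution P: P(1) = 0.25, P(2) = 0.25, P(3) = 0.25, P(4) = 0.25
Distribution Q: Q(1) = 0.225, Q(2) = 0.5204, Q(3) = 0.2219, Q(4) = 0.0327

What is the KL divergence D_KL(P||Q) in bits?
0.5502 bits

D_KL(P||Q) = Σ P(x) log₂(P(x)/Q(x))

Computing term by term:
  P(1)·log₂(P(1)/Q(1)) = 0.25·log₂(0.25/0.225) = 0.03800
  P(2)·log₂(P(2)/Q(2)) = 0.25·log₂(0.25/0.5204) = -0.26442
  P(3)·log₂(P(3)/Q(3)) = 0.25·log₂(0.25/0.2219) = 0.04300
  P(4)·log₂(P(4)/Q(4)) = 0.25·log₂(0.25/0.0327) = 0.73364

D_KL(P||Q) = 0.03800 - 0.26442 + 0.04300 + 0.73364 = 0.55022 ≈ 0.5502 bits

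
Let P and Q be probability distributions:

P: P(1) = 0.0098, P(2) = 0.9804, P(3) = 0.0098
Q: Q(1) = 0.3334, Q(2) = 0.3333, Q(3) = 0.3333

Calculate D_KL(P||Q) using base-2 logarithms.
1.4263 bits

D_KL(P||Q) = Σ P(x) log₂(P(x)/Q(x))

Computing term by term:
  P(1)·log₂(P(1)/Q(1)) = 0.0098·log₂(0.0098/0.3334) = -0.04987
  P(2)·log₂(P(2)/Q(2)) = 0.9804·log₂(0.9804/0.3333) = 1.52604
  P(3)·log₂(P(3)/Q(3)) = 0.0098·log₂(0.0098/0.3333) = -0.04986

D_KL(P||Q) = -0.04987 + 1.52604 - 0.04986 = 1.42631 ≈ 1.4263 bits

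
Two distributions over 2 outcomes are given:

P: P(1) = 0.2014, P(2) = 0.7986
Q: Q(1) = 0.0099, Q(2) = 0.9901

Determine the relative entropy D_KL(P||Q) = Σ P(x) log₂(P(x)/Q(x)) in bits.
0.6277 bits

D_KL(P||Q) = Σ P(x) log₂(P(x)/Q(x))

Computing term by term:
  P(1)·log₂(P(1)/Q(1)) = 0.2014·log₂(0.2014/0.0099) = 0.87538
  P(2)·log₂(P(2)/Q(2)) = 0.7986·log₂(0.7986/0.9901) = -0.24765

D_KL(P||Q) = 0.87538 - 0.24765 = 0.62773 ≈ 0.6277 bits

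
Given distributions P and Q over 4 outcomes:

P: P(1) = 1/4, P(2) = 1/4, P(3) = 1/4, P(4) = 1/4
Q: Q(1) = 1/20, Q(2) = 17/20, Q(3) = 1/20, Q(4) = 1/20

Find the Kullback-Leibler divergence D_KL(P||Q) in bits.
1.3001 bits

D_KL(P||Q) = Σ P(x) log₂(P(x)/Q(x))

Computing term by term:
  P(1)·log₂(P(1)/Q(1)) = (1/4)·log₂((1/4)/(1/20)) = 0.58048
  P(2)·log₂(P(2)/Q(2)) = (1/4)·log₂((1/4)/(17/20)) = -0.44138
  P(3)·log₂(P(3)/Q(3)) = (1/4)·log₂((1/4)/(1/20)) = 0.58048
  P(4)·log₂(P(4)/Q(4)) = (1/4)·log₂((1/4)/(1/20)) = 0.58048

D_KL(P||Q) = 0.58048 - 0.44138 + 0.58048 + 0.58048 = 1.30006 ≈ 1.3001 bits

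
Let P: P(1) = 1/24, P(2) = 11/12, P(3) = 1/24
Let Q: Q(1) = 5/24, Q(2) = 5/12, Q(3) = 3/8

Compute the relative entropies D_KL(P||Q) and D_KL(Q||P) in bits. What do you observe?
D_KL(P||Q) = 0.8139 bits, D_KL(Q||P) = 1.1985 bits. The two directions give different values (D_KL(Q||P) exceeds D_KL(P||Q) by 0.3846 bits): KL divergence is asymmetric.

D_KL(P||Q) = Σ P(x) log₂(P(x)/Q(x))

Computing term by term:
  P(1)·log₂(P(1)/Q(1)) = (1/24)·log₂((1/24)/(5/24)) = -0.09675
  P(2)·log₂(P(2)/Q(2)) = (11/12)·log₂((11/12)/(5/12)) = 1.04271
  P(3)·log₂(P(3)/Q(3)) = (1/24)·log₂((1/24)/(3/8)) = -0.13208

D_KL(P||Q) = -0.09675 + 1.04271 - 0.13208 = 0.81388 ≈ 0.8139 bits

D_KL(Q||P) = Σ Q(x) log₂(Q(x)/P(x))

Computing term by term:
  Q(1)·log₂(Q(1)/P(1)) = (5/24)·log₂((5/24)/(1/24)) = 0.48374
  Q(2)·log₂(Q(2)/P(2)) = (5/12)·log₂((5/12)/(11/12)) = -0.47396
  Q(3)·log₂(Q(3)/P(3)) = (3/8)·log₂((3/8)/(1/24)) = 1.18872

D_KL(Q||P) = 0.48374 - 0.47396 + 1.18872 = 1.19850 ≈ 1.1985 bits

These are NOT equal (difference: 0.3846 bits). KL divergence is asymmetric: D_KL(P||Q) ≠ D_KL(Q||P) in general.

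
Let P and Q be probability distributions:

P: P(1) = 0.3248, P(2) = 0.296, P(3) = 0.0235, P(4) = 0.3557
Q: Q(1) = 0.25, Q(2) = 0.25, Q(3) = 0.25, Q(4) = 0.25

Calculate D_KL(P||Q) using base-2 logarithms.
0.2956 bits

D_KL(P||Q) = Σ P(x) log₂(P(x)/Q(x))

Computing term by term:
  P(1)·log₂(P(1)/Q(1)) = 0.3248·log₂(0.3248/0.25) = 0.12265
  P(2)·log₂(P(2)/Q(2)) = 0.296·log₂(0.296/0.25) = 0.07213
  P(3)·log₂(P(3)/Q(3)) = 0.0235·log₂(0.0235/0.25) = -0.08016
  P(4)·log₂(P(4)/Q(4)) = 0.3557·log₂(0.3557/0.25) = 0.18096

D_KL(P||Q) = 0.12265 + 0.07213 - 0.08016 + 0.18096 = 0.29558 ≈ 0.2956 bits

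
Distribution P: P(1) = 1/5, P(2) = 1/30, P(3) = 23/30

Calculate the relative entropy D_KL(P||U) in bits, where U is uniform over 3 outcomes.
0.6631 bits

U(i) = 1/3 for all i

D_KL(P||U) = Σ P(x) log₂(P(x) / (1/3))
           = Σ P(x) log₂(P(x)) + log₂(3)
           = log₂(3) - H(P)

H(P) = -Σ P(x) log₂(P(x)):
  -P(1)·log₂(P(1)) = -(1/5)·log₂(1/5) = 0.46439
  -P(2)·log₂(P(2)) = -(1/30)·log₂(1/30) = 0.16356
  -P(3)·log₂(P(3)) = -(23/30)·log₂(23/30) = 0.29389
H(P) = 0.46439 + 0.16356 + 0.29389 = 0.92184 bits

log₂(3) = 1.58496 bits

D_KL(P||U) = 1.58496 - 0.92184 = 0.66312 ≈ 0.6631 bits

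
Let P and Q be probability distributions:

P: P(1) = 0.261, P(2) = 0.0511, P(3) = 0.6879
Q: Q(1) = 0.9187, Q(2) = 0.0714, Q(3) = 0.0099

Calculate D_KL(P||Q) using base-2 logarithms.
3.7105 bits

D_KL(P||Q) = Σ P(x) log₂(P(x)/Q(x))

Computing term by term:
  P(1)·log₂(P(1)/Q(1)) = 0.261·log₂(0.261/0.9187) = -0.47386
  P(2)·log₂(P(2)/Q(2)) = 0.0511·log₂(0.0511/0.0714) = -0.02466
  P(3)·log₂(P(3)/Q(3)) = 0.6879·log₂(0.6879/0.0099) = 4.20900

D_KL(P||Q) = -0.47386 - 0.02466 + 4.20900 = 3.71048 ≈ 3.7105 bits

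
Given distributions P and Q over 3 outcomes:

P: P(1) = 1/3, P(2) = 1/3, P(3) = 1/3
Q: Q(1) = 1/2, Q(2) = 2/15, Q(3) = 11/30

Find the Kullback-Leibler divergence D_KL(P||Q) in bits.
0.1998 bits

D_KL(P||Q) = Σ P(x) log₂(P(x)/Q(x))

Computing term by term:
  P(1)·log₂(P(1)/Q(1)) = (1/3)·log₂((1/3)/(1/2)) = -0.19499
  P(2)·log₂(P(2)/Q(2)) = (1/3)·log₂((1/3)/(2/15)) = 0.44064
  P(3)·log₂(P(3)/Q(3)) = (1/3)·log₂((1/3)/(11/30)) = -0.04583

D_KL(P||Q) = -0.19499 + 0.44064 - 0.04583 = 0.19982 ≈ 0.1998 bits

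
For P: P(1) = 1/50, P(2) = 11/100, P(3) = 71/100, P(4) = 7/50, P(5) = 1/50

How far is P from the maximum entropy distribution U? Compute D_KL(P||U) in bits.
0.9980 bits

U(i) = 1/5 for all i

D_KL(P||U) = Σ P(x) log₂(P(x) / (1/5))
           = Σ P(x) log₂(P(x)) + log₂(5)
           = log₂(5) - H(P)

H(P) = -Σ P(x) log₂(P(x)):
  -P(1)·log₂(P(1)) = -(1/50)·log₂(1/50) = 0.11288
  -P(2)·log₂(P(2)) = -(11/100)·log₂(11/100) = 0.35029
  -P(3)·log₂(P(3)) = -(71/100)·log₂(71/100) = 0.35082
  -P(4)·log₂(P(4)) = -(7/50)·log₂(7/50) = 0.39711
  -P(5)·log₂(P(5)) = -(1/50)·log₂(1/50) = 0.11288
H(P) = 0.11288 + 0.35029 + 0.35082 + 0.39711 + 0.11288 = 1.32398 bits

log₂(5) = 2.32193 bits

D_KL(P||U) = 2.32193 - 1.32398 = 0.99795 ≈ 0.9980 bits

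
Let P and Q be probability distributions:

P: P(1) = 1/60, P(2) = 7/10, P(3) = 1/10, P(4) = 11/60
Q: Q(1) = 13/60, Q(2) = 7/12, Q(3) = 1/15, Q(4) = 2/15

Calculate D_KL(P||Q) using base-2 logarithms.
0.2652 bits

D_KL(P||Q) = Σ P(x) log₂(P(x)/Q(x))

Computing term by term:
  P(1)·log₂(P(1)/Q(1)) = (1/60)·log₂((1/60)/(13/60)) = -0.06167
  P(2)·log₂(P(2)/Q(2)) = (7/10)·log₂((7/10)/(7/12)) = 0.18412
  P(3)·log₂(P(3)/Q(3)) = (1/10)·log₂((1/10)/(1/15)) = 0.05850
  P(4)·log₂(P(4)/Q(4)) = (11/60)·log₂((11/60)/(2/15)) = 0.08423

D_KL(P||Q) = -0.06167 + 0.18412 + 0.05850 + 0.08423 = 0.26518 ≈ 0.2652 bits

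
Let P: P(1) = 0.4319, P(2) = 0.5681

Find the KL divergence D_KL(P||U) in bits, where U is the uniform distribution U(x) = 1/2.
0.0134 bits

U(i) = 1/2 for all i

D_KL(P||U) = Σ P(x) log₂(P(x) / (1/2))
           = Σ P(x) log₂(P(x)) + log₂(2)
           = log₂(2) - H(P)

H(P) = -Σ P(x) log₂(P(x)):
  -P(1)·log₂(P(1)) = -(0.4319)·log₂(0.4319) = 0.52313
  -P(2)·log₂(P(2)) = -(0.5681)·log₂(0.5681) = 0.46345
H(P) = 0.52313 + 0.46345 = 0.98658 bits

log₂(2) = 1.00000 bits

D_KL(P||U) = 1.00000 - 0.98658 = 0.01342 ≈ 0.0134 bits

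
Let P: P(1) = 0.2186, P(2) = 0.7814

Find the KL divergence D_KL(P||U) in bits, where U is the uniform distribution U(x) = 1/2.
0.2424 bits

U(i) = 1/2 for all i

D_KL(P||U) = Σ P(x) log₂(P(x) / (1/2))
           = Σ P(x) log₂(P(x)) + log₂(2)
           = log₂(2) - H(P)

H(P) = -Σ P(x) log₂(P(x)):
  -P(1)·log₂(P(1)) = -(0.2186)·log₂(0.2186) = 0.47953
  -P(2)·log₂(P(2)) = -(0.7814)·log₂(0.7814) = 0.27807
H(P) = 0.47953 + 0.27807 = 0.75760 bits

log₂(2) = 1.00000 bits

D_KL(P||U) = 1.00000 - 0.75760 = 0.24240 ≈ 0.2424 bits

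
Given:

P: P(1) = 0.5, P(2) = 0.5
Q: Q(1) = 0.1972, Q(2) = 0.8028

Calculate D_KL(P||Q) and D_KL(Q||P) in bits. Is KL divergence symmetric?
D_KL(P||Q) = 0.3296 bits, D_KL(Q||P) = 0.2837 bits. No, KL divergence is not symmetric.

D_KL(P||Q) = Σ P(x) log₂(P(x)/Q(x))

Computing term by term:
  P(1)·log₂(P(1)/Q(1)) = 0.5·log₂(0.5/0.1972) = 0.67113
  P(2)·log₂(P(2)/Q(2)) = 0.5·log₂(0.5/0.8028) = -0.34156

D_KL(P||Q) = 0.67113 - 0.34156 = 0.32957 ≈ 0.3296 bits

D_KL(Q||P) = Σ Q(x) log₂(Q(x)/P(x))

Computing term by term:
  Q(1)·log₂(Q(1)/P(1)) = 0.1972·log₂(0.1972/0.5) = -0.26470
  Q(2)·log₂(Q(2)/P(2)) = 0.8028·log₂(0.8028/0.5) = 0.54840

D_KL(Q||P) = -0.26470 + 0.54840 = 0.28370 ≈ 0.2837 bits

These are NOT equal (difference: 0.0459 bits). KL divergence is asymmetric: D_KL(P||Q) ≠ D_KL(Q||P) in general.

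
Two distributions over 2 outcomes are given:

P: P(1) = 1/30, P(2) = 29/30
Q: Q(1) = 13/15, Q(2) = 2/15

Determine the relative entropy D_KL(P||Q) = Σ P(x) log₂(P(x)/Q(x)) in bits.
2.6060 bits

D_KL(P||Q) = Σ P(x) log₂(P(x)/Q(x))

Computing term by term:
  P(1)·log₂(P(1)/Q(1)) = (1/30)·log₂((1/30)/(13/15)) = -0.15668
  P(2)·log₂(P(2)/Q(2)) = (29/30)·log₂((29/30)/(2/15)) = 2.76271

D_KL(P||Q) = -0.15668 + 2.76271 = 2.60603 ≈ 2.6060 bits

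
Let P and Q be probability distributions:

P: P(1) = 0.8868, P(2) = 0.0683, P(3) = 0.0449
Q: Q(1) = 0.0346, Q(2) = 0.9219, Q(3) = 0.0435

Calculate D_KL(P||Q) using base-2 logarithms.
3.8956 bits

D_KL(P||Q) = Σ P(x) log₂(P(x)/Q(x))

Computing term by term:
  P(1)·log₂(P(1)/Q(1)) = 0.8868·log₂(0.8868/0.0346) = 4.15002
  P(2)·log₂(P(2)/Q(2)) = 0.0683·log₂(0.0683/0.9219) = -0.25644
  P(3)·log₂(P(3)/Q(3)) = 0.0449·log₂(0.0449/0.0435) = 0.00205

D_KL(P||Q) = 4.15002 - 0.25644 + 0.00205 = 3.89563 ≈ 3.8956 bits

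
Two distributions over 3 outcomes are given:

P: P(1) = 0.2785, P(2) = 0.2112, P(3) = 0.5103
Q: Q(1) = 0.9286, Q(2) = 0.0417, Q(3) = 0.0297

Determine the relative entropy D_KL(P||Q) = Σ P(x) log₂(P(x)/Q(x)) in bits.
2.1041 bits

D_KL(P||Q) = Σ P(x) log₂(P(x)/Q(x))

Computing term by term:
  P(1)·log₂(P(1)/Q(1)) = 0.2785·log₂(0.2785/0.9286) = -0.48386
  P(2)·log₂(P(2)/Q(2)) = 0.2112·log₂(0.2112/0.0417) = 0.49431
  P(3)·log₂(P(3)/Q(3)) = 0.5103·log₂(0.5103/0.0297) = 2.09366

D_KL(P||Q) = -0.48386 + 0.49431 + 2.09366 = 2.10411 ≈ 2.1041 bits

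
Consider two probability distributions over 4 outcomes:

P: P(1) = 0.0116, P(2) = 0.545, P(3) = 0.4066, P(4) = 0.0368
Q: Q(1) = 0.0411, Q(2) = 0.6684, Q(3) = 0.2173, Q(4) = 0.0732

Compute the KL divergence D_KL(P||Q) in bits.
0.1494 bits

D_KL(P||Q) = Σ P(x) log₂(P(x)/Q(x))

Computing term by term:
  P(1)·log₂(P(1)/Q(1)) = 0.0116·log₂(0.0116/0.0411) = -0.02117
  P(2)·log₂(P(2)/Q(2)) = 0.545·log₂(0.545/0.6684) = -0.16048
  P(3)·log₂(P(3)/Q(3)) = 0.4066·log₂(0.4066/0.2173) = 0.36753
  P(4)·log₂(P(4)/Q(4)) = 0.0368·log₂(0.0368/0.0732) = -0.03651

D_KL(P||Q) = -0.02117 - 0.16048 + 0.36753 - 0.03651 = 0.14937 ≈ 0.1494 bits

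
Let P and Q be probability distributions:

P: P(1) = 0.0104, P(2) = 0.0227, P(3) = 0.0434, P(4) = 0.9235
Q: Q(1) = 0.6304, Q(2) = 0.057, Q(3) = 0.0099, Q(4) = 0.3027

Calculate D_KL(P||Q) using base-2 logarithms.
1.4869 bits

D_KL(P||Q) = Σ P(x) log₂(P(x)/Q(x))

Computing term by term:
  P(1)·log₂(P(1)/Q(1)) = 0.0104·log₂(0.0104/0.6304) = -0.06158
  P(2)·log₂(P(2)/Q(2)) = 0.0227·log₂(0.0227/0.057) = -0.03015
  P(3)·log₂(P(3)/Q(3)) = 0.0434·log₂(0.0434/0.0099) = 0.09254
  P(4)·log₂(P(4)/Q(4)) = 0.9235·log₂(0.9235/0.3027) = 1.48612

D_KL(P||Q) = -0.06158 - 0.03015 + 0.09254 + 1.48612 = 1.48693 ≈ 1.4869 bits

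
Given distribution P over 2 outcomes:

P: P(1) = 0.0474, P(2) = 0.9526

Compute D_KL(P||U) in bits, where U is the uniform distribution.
0.7248 bits

U(i) = 1/2 for all i

D_KL(P||U) = Σ P(x) log₂(P(x) / (1/2))
           = Σ P(x) log₂(P(x)) + log₂(2)
           = log₂(2) - H(P)

H(P) = -Σ P(x) log₂(P(x)):
  -P(1)·log₂(P(1)) = -(0.0474)·log₂(0.0474) = 0.20851
  -P(2)·log₂(P(2)) = -(0.9526)·log₂(0.9526) = 0.06674
H(P) = 0.20851 + 0.06674 = 0.27525 bits

log₂(2) = 1.00000 bits

D_KL(P||U) = 1.00000 - 0.27525 = 0.72475 ≈ 0.7248 bits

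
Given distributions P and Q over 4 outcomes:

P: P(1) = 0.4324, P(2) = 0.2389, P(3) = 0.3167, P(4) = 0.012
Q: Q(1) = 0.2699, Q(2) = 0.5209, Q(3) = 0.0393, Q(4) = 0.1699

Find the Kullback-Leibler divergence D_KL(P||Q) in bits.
0.9329 bits

D_KL(P||Q) = Σ P(x) log₂(P(x)/Q(x))

Computing term by term:
  P(1)·log₂(P(1)/Q(1)) = 0.4324·log₂(0.4324/0.2699) = 0.29401
  P(2)·log₂(P(2)/Q(2)) = 0.2389·log₂(0.2389/0.5209) = -0.26867
  P(3)·log₂(P(3)/Q(3)) = 0.3167·log₂(0.3167/0.0393) = 0.95343
  P(4)·log₂(P(4)/Q(4)) = 0.012·log₂(0.012/0.1699) = -0.04588

D_KL(P||Q) = 0.29401 - 0.26867 + 0.95343 - 0.04588 = 0.93289 ≈ 0.9329 bits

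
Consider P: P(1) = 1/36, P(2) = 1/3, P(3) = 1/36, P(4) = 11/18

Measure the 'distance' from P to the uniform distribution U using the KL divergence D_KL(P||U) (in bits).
0.7503 bits

U(i) = 1/4 for all i

D_KL(P||U) = Σ P(x) log₂(P(x) / (1/4))
           = Σ P(x) log₂(P(x)) + log₂(4)
           = log₂(4) - H(P)

H(P) = -Σ P(x) log₂(P(x)):
  -P(1)·log₂(P(1)) = -(1/36)·log₂(1/36) = 0.14361
  -P(2)·log₂(P(2)) = -(1/3)·log₂(1/3) = 0.52832
  -P(3)·log₂(P(3)) = -(1/36)·log₂(1/36) = 0.14361
  -P(4)·log₂(P(4)) = -(11/18)·log₂(11/18) = 0.43419
H(P) = 0.14361 + 0.52832 + 0.14361 + 0.43419 = 1.24973 bits

log₂(4) = 2.00000 bits

D_KL(P||U) = 2.00000 - 1.24973 = 0.75027 ≈ 0.7503 bits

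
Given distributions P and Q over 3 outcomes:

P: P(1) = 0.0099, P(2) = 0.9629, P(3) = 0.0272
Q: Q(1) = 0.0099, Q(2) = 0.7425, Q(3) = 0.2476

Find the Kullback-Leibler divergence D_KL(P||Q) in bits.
0.2744 bits

D_KL(P||Q) = Σ P(x) log₂(P(x)/Q(x))

Computing term by term:
  P(1)·log₂(P(1)/Q(1)) = 0.0099·log₂(0.0099/0.0099) = 0.00000
  P(2)·log₂(P(2)/Q(2)) = 0.9629·log₂(0.9629/0.7425) = 0.36108
  P(3)·log₂(P(3)/Q(3)) = 0.0272·log₂(0.0272/0.2476) = -0.08667

D_KL(P||Q) = 0.00000 + 0.36108 - 0.08667 = 0.27441 ≈ 0.2744 bits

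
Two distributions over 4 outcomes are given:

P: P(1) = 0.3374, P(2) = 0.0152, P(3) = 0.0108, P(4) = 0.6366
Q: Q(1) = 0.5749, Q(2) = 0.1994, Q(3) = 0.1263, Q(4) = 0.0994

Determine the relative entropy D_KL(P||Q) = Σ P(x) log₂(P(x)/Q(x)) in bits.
1.3513 bits

D_KL(P||Q) = Σ P(x) log₂(P(x)/Q(x))

Computing term by term:
  P(1)·log₂(P(1)/Q(1)) = 0.3374·log₂(0.3374/0.5749) = -0.25941
  P(2)·log₂(P(2)/Q(2)) = 0.0152·log₂(0.0152/0.1994) = -0.05645
  P(3)·log₂(P(3)/Q(3)) = 0.0108·log₂(0.0108/0.1263) = -0.03832
  P(4)·log₂(P(4)/Q(4)) = 0.6366·log₂(0.6366/0.0994) = 1.70550

D_KL(P||Q) = -0.25941 - 0.05645 - 0.03832 + 1.70550 = 1.35132 ≈ 1.3513 bits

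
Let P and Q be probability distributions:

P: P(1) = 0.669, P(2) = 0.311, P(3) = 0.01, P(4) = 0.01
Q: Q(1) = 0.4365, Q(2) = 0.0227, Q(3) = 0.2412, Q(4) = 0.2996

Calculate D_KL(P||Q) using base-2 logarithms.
1.4915 bits

D_KL(P||Q) = Σ P(x) log₂(P(x)/Q(x))

Computing term by term:
  P(1)·log₂(P(1)/Q(1)) = 0.669·log₂(0.669/0.4365) = 0.41212
  P(2)·log₂(P(2)/Q(2)) = 0.311·log₂(0.311/0.0227) = 1.17438
  P(3)·log₂(P(3)/Q(3)) = 0.01·log₂(0.01/0.2412) = -0.04592
  P(4)·log₂(P(4)/Q(4)) = 0.01·log₂(0.01/0.2996) = -0.04905

D_KL(P||Q) = 0.41212 + 1.17438 - 0.04592 - 0.04905 = 1.49153 ≈ 1.4915 bits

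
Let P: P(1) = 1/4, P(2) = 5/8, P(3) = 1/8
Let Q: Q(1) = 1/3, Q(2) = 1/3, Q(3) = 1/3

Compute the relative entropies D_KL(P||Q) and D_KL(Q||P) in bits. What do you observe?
D_KL(P||Q) = 0.2862 bits, D_KL(Q||P) = 0.3077 bits. The two directions give different values (D_KL(Q||P) exceeds D_KL(P||Q) by 0.0215 bits): KL divergence is asymmetric.

D_KL(P||Q) = Σ P(x) log₂(P(x)/Q(x))

Computing term by term:
  P(1)·log₂(P(1)/Q(1)) = (1/4)·log₂((1/4)/(1/3)) = -0.10376
  P(2)·log₂(P(2)/Q(2)) = (5/8)·log₂((5/8)/(1/3)) = 0.56681
  P(3)·log₂(P(3)/Q(3)) = (1/8)·log₂((1/8)/(1/3)) = -0.17688

D_KL(P||Q) = -0.10376 + 0.56681 - 0.17688 = 0.28617 ≈ 0.2862 bits

D_KL(Q||P) = Σ Q(x) log₂(Q(x)/P(x))

Computing term by term:
  Q(1)·log₂(Q(1)/P(1)) = (1/3)·log₂((1/3)/(1/4)) = 0.13835
  Q(2)·log₂(Q(2)/P(2)) = (1/3)·log₂((1/3)/(5/8)) = -0.30230
  Q(3)·log₂(Q(3)/P(3)) = (1/3)·log₂((1/3)/(1/8)) = 0.47168

D_KL(Q||P) = 0.13835 - 0.30230 + 0.47168 = 0.30773 ≈ 0.3077 bits

These are NOT equal (difference: 0.0215 bits). KL divergence is asymmetric: D_KL(P||Q) ≠ D_KL(Q||P) in general.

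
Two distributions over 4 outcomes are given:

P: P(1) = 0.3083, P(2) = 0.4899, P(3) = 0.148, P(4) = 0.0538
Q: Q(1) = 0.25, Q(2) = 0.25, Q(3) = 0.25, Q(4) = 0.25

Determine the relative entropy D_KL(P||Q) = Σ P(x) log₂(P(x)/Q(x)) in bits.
0.3375 bits

D_KL(P||Q) = Σ P(x) log₂(P(x)/Q(x))

Computing term by term:
  P(1)·log₂(P(1)/Q(1)) = 0.3083·log₂(0.3083/0.25) = 0.09323
  P(2)·log₂(P(2)/Q(2)) = 0.4899·log₂(0.4899/0.25) = 0.47548
  P(3)·log₂(P(3)/Q(3)) = 0.148·log₂(0.148/0.25) = -0.11194
  P(4)·log₂(P(4)/Q(4)) = 0.0538·log₂(0.0538/0.25) = -0.11923

D_KL(P||Q) = 0.09323 + 0.47548 - 0.11194 - 0.11923 = 0.33754 ≈ 0.3375 bits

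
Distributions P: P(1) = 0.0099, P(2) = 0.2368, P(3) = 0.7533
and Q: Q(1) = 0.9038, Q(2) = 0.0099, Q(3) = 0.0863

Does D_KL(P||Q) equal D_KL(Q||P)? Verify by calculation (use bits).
D_KL(P||Q) = 3.3748 bits, D_KL(Q||P) = 5.5708 bits. No — D_KL(P||Q) ≠ D_KL(Q||P) for this pair.

D_KL(P||Q) = Σ P(x) log₂(P(x)/Q(x))

Computing term by term:
  P(1)·log₂(P(1)/Q(1)) = 0.0099·log₂(0.0099/0.9038) = -0.06447
  P(2)·log₂(P(2)/Q(2)) = 0.2368·log₂(0.2368/0.0099) = 1.08457
  P(3)·log₂(P(3)/Q(3)) = 0.7533·log₂(0.7533/0.0863) = 2.35466

D_KL(P||Q) = -0.06447 + 1.08457 + 2.35466 = 3.37476 ≈ 3.3748 bits

D_KL(Q||P) = Σ Q(x) log₂(Q(x)/P(x))

Computing term by term:
  Q(1)·log₂(Q(1)/P(1)) = 0.9038·log₂(0.9038/0.0099) = 5.88594
  Q(2)·log₂(Q(2)/P(2)) = 0.0099·log₂(0.0099/0.2368) = -0.04534
  Q(3)·log₂(Q(3)/P(3)) = 0.0863·log₂(0.0863/0.7533) = -0.26976

D_KL(Q||P) = 5.88594 - 0.04534 - 0.26976 = 5.57084 ≈ 5.5708 bits

These are NOT equal (difference: 2.1960 bits). KL divergence is asymmetric: D_KL(P||Q) ≠ D_KL(Q||P) in general.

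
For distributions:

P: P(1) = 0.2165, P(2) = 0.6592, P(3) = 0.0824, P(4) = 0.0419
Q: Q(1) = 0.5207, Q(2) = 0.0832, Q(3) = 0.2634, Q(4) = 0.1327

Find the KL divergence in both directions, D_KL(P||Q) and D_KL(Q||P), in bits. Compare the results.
D_KL(P||Q) = 1.4865 bits, D_KL(Q||P) = 1.0731 bits. D_KL(P||Q) is larger than D_KL(Q||P) by 0.4134 bits; the two directions differ.

D_KL(P||Q) = Σ P(x) log₂(P(x)/Q(x))

Computing term by term:
  P(1)·log₂(P(1)/Q(1)) = 0.2165·log₂(0.2165/0.5207) = -0.27411
  P(2)·log₂(P(2)/Q(2)) = 0.6592·log₂(0.6592/0.0832) = 1.96841
  P(3)·log₂(P(3)/Q(3)) = 0.0824·log₂(0.0824/0.2634) = -0.13815
  P(4)·log₂(P(4)/Q(4)) = 0.0419·log₂(0.0419/0.1327) = -0.06969

D_KL(P||Q) = -0.27411 + 1.96841 - 0.13815 - 0.06969 = 1.48646 ≈ 1.4865 bits

D_KL(Q||P) = Σ Q(x) log₂(Q(x)/P(x))

Computing term by term:
  Q(1)·log₂(Q(1)/P(1)) = 0.5207·log₂(0.5207/0.2165) = 0.65925
  Q(2)·log₂(Q(2)/P(2)) = 0.0832·log₂(0.0832/0.6592) = -0.24844
  Q(3)·log₂(Q(3)/P(3)) = 0.2634·log₂(0.2634/0.0824) = 0.44160
  Q(4)·log₂(Q(4)/P(4)) = 0.1327·log₂(0.1327/0.0419) = 0.22070

D_KL(Q||P) = 0.65925 - 0.24844 + 0.44160 + 0.22070 = 1.07311 ≈ 1.0731 bits

These are NOT equal (difference: 0.4134 bits). KL divergence is asymmetric: D_KL(P||Q) ≠ D_KL(Q||P) in general.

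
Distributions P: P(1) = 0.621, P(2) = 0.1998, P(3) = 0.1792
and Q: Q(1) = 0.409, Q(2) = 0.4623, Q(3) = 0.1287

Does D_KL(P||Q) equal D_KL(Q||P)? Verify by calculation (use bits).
D_KL(P||Q) = 0.2179 bits, D_KL(Q||P) = 0.2516 bits. No — D_KL(P||Q) ≠ D_KL(Q||P) for this pair.

D_KL(P||Q) = Σ P(x) log₂(P(x)/Q(x))

Computing term by term:
  P(1)·log₂(P(1)/Q(1)) = 0.621·log₂(0.621/0.409) = 0.37415
  P(2)·log₂(P(2)/Q(2)) = 0.1998·log₂(0.1998/0.4623) = -0.24181
  P(3)·log₂(P(3)/Q(3)) = 0.1792·log₂(0.1792/0.1287) = 0.08558

D_KL(P||Q) = 0.37415 - 0.24181 + 0.08558 = 0.21792 ≈ 0.2179 bits

D_KL(Q||P) = Σ Q(x) log₂(Q(x)/P(x))

Computing term by term:
  Q(1)·log₂(Q(1)/P(1)) = 0.409·log₂(0.409/0.621) = -0.24642
  Q(2)·log₂(Q(2)/P(2)) = 0.4623·log₂(0.4623/0.1998) = 0.55951
  Q(3)·log₂(Q(3)/P(3)) = 0.1287·log₂(0.1287/0.1792) = -0.06146

D_KL(Q||P) = -0.24642 + 0.55951 - 0.06146 = 0.25163 ≈ 0.2516 bits

These are NOT equal (difference: 0.0337 bits). KL divergence is asymmetric: D_KL(P||Q) ≠ D_KL(Q||P) in general.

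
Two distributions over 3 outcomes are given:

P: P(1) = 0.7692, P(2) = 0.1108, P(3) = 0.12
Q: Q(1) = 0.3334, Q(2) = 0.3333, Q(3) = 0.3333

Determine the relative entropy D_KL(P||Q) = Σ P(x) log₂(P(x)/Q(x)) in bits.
0.5748 bits

D_KL(P||Q) = Σ P(x) log₂(P(x)/Q(x))

Computing term by term:
  P(1)·log₂(P(1)/Q(1)) = 0.7692·log₂(0.7692/0.3334) = 0.92774
  P(2)·log₂(P(2)/Q(2)) = 0.1108·log₂(0.1108/0.3333) = -0.17605
  P(3)·log₂(P(3)/Q(3)) = 0.12·log₂(0.12/0.3333) = -0.17685

D_KL(P||Q) = 0.92774 - 0.17605 - 0.17685 = 0.57484 ≈ 0.5748 bits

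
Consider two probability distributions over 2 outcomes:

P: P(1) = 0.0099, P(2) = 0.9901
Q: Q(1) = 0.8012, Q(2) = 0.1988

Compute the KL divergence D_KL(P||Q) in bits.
2.2306 bits

D_KL(P||Q) = Σ P(x) log₂(P(x)/Q(x))

Computing term by term:
  P(1)·log₂(P(1)/Q(1)) = 0.0099·log₂(0.0099/0.8012) = -0.06275
  P(2)·log₂(P(2)/Q(2)) = 0.9901·log₂(0.9901/0.1988) = 2.29333

D_KL(P||Q) = -0.06275 + 2.29333 = 2.23058 ≈ 2.2306 bits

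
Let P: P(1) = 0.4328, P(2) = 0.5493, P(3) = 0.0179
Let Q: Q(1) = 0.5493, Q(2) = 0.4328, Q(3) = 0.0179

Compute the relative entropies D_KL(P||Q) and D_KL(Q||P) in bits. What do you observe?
D_KL(P||Q) = 0.0401 bits, D_KL(Q||P) = 0.0401 bits. The two directions give the same value here, because Q is a self-inverse relabeling of P; in general KL divergence is asymmetric.

D_KL(P||Q) = Σ P(x) log₂(P(x)/Q(x))

Computing term by term:
  P(1)·log₂(P(1)/Q(1)) = 0.4328·log₂(0.4328/0.5493) = -0.14884
  P(2)·log₂(P(2)/Q(2)) = 0.5493·log₂(0.5493/0.4328) = 0.18890
  P(3)·log₂(P(3)/Q(3)) = 0.0179·log₂(0.0179/0.0179) = 0.00000

D_KL(P||Q) = -0.14884 + 0.18890 + 0.00000 = 0.04006 ≈ 0.0401 bits

D_KL(Q||P) = Σ Q(x) log₂(Q(x)/P(x))

Computing term by term:
  Q(1)·log₂(Q(1)/P(1)) = 0.5493·log₂(0.5493/0.4328) = 0.18890
  Q(2)·log₂(Q(2)/P(2)) = 0.4328·log₂(0.4328/0.5493) = -0.14884
  Q(3)·log₂(Q(3)/P(3)) = 0.0179·log₂(0.0179/0.0179) = 0.00000

D_KL(Q||P) = 0.18890 - 0.14884 + 0.00000 = 0.04006 ≈ 0.0401 bits

These ARE equal here. Q is P with outcomes relabeled (Q(1) = P(2), Q(2) = P(1)) by a relabeling that is its own inverse, so the two sums contain exactly the same terms in a different order. This is a special case — KL divergence is not symmetric in general: D_KL(P||Q) ≠ D_KL(Q||P) for most P, Q.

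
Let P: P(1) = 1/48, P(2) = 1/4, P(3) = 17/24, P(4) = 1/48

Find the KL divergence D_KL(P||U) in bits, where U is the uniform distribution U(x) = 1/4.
0.9149 bits

U(i) = 1/4 for all i

D_KL(P||U) = Σ P(x) log₂(P(x) / (1/4))
           = Σ P(x) log₂(P(x)) + log₂(4)
           = log₂(4) - H(P)

H(P) = -Σ P(x) log₂(P(x)):
  -P(1)·log₂(P(1)) = -(1/48)·log₂(1/48) = 0.11635
  -P(2)·log₂(P(2)) = -(1/4)·log₂(1/4) = 0.50000
  -P(3)·log₂(P(3)) = -(17/24)·log₂(17/24) = 0.35240
  -P(4)·log₂(P(4)) = -(1/48)·log₂(1/48) = 0.11635
H(P) = 0.11635 + 0.50000 + 0.35240 + 0.11635 = 1.08510 bits

log₂(4) = 2.00000 bits

D_KL(P||U) = 2.00000 - 1.08510 = 0.91490 ≈ 0.9149 bits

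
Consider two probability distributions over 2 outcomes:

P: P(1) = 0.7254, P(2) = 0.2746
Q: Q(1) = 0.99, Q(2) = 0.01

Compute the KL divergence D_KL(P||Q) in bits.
0.9869 bits

D_KL(P||Q) = Σ P(x) log₂(P(x)/Q(x))

Computing term by term:
  P(1)·log₂(P(1)/Q(1)) = 0.7254·log₂(0.7254/0.99) = -0.32545
  P(2)·log₂(P(2)/Q(2)) = 0.2746·log₂(0.2746/0.01) = 1.31238

D_KL(P||Q) = -0.32545 + 1.31238 = 0.98693 ≈ 0.9869 bits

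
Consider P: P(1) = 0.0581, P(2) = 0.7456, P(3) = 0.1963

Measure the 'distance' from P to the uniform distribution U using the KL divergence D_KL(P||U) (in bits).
0.5696 bits

U(i) = 1/3 for all i

D_KL(P||U) = Σ P(x) log₂(P(x) / (1/3))
           = Σ P(x) log₂(P(x)) + log₂(3)
           = log₂(3) - H(P)

H(P) = -Σ P(x) log₂(P(x)):
  -P(1)·log₂(P(1)) = -(0.0581)·log₂(0.0581) = 0.23852
  -P(2)·log₂(P(2)) = -(0.7456)·log₂(0.7456) = 0.31578
  -P(3)·log₂(P(3)) = -(0.1963)·log₂(0.1963) = 0.46108
H(P) = 0.23852 + 0.31578 + 0.46108 = 1.01538 bits

log₂(3) = 1.58496 bits

D_KL(P||U) = 1.58496 - 1.01538 = 0.56958 ≈ 0.5696 bits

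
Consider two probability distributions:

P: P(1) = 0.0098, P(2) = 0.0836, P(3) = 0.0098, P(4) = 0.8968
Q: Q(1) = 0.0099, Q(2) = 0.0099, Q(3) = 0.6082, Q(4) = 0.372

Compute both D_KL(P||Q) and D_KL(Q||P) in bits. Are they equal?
D_KL(P||Q) = 1.3373 bits, D_KL(Q||P) = 3.1196 bits. No, they are not equal.

D_KL(P||Q) = Σ P(x) log₂(P(x)/Q(x))

Computing term by term:
  P(1)·log₂(P(1)/Q(1)) = 0.0098·log₂(0.0098/0.0099) = -0.00014
  P(2)·log₂(P(2)/Q(2)) = 0.0836·log₂(0.0836/0.0099) = 0.25732
  P(3)·log₂(P(3)/Q(3)) = 0.0098·log₂(0.0098/0.6082) = -0.05837
  P(4)·log₂(P(4)/Q(4)) = 0.8968·log₂(0.8968/0.372) = 1.13847

D_KL(P||Q) = -0.00014 + 0.25732 - 0.05837 + 1.13847 = 1.33728 ≈ 1.3373 bits

D_KL(Q||P) = Σ Q(x) log₂(Q(x)/P(x))

Computing term by term:
  Q(1)·log₂(Q(1)/P(1)) = 0.0099·log₂(0.0099/0.0098) = 0.00015
  Q(2)·log₂(Q(2)/P(2)) = 0.0099·log₂(0.0099/0.0836) = -0.03047
  Q(3)·log₂(Q(3)/P(3)) = 0.6082·log₂(0.6082/0.0098) = 3.62221
  Q(4)·log₂(Q(4)/P(4)) = 0.372·log₂(0.372/0.8968) = -0.47225

D_KL(Q||P) = 0.00015 - 0.03047 + 3.62221 - 0.47225 = 3.11964 ≈ 3.1196 bits

These are NOT equal (difference: 1.7823 bits). KL divergence is asymmetric: D_KL(P||Q) ≠ D_KL(Q||P) in general.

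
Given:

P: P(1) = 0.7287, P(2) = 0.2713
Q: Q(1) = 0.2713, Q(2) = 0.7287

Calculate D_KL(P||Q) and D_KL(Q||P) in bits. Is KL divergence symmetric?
D_KL(P||Q) = 0.6520 bits, D_KL(Q||P) = 0.6520 bits. The two values coincide for this particular pair, but no — KL divergence is not symmetric in general.

D_KL(P||Q) = Σ P(x) log₂(P(x)/Q(x))

Computing term by term:
  P(1)·log₂(P(1)/Q(1)) = 0.7287·log₂(0.7287/0.2713) = 1.03872
  P(2)·log₂(P(2)/Q(2)) = 0.2713·log₂(0.2713/0.7287) = -0.38672

D_KL(P||Q) = 1.03872 - 0.38672 = 0.65200 ≈ 0.6520 bits

D_KL(Q||P) = Σ Q(x) log₂(Q(x)/P(x))

Computing term by term:
  Q(1)·log₂(Q(1)/P(1)) = 0.2713·log₂(0.2713/0.7287) = -0.38672
  Q(2)·log₂(Q(2)/P(2)) = 0.7287·log₂(0.7287/0.2713) = 1.03872

D_KL(Q||P) = -0.38672 + 1.03872 = 0.65200 ≈ 0.6520 bits

These ARE equal here. Q is P with outcomes relabeled (Q(1) = P(2), Q(2) = P(1)) by a relabeling that is its own inverse, so the two sums contain exactly the same terms in a different order. This is a special case — KL divergence is not symmetric in general: D_KL(P||Q) ≠ D_KL(Q||P) for most P, Q.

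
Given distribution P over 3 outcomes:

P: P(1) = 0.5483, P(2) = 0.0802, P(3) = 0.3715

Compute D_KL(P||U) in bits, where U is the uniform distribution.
0.2869 bits

U(i) = 1/3 for all i

D_KL(P||U) = Σ P(x) log₂(P(x) / (1/3))
           = Σ P(x) log₂(P(x)) + log₂(3)
           = log₂(3) - H(P)

H(P) = -Σ P(x) log₂(P(x)):
  -P(1)·log₂(P(1)) = -(0.5483)·log₂(0.5483) = 0.47536
  -P(2)·log₂(P(2)) = -(0.0802)·log₂(0.0802) = 0.29195
  -P(3)·log₂(P(3)) = -(0.3715)·log₂(0.3715) = 0.53071
H(P) = 0.47536 + 0.29195 + 0.53071 = 1.29802 bits

log₂(3) = 1.58496 bits

D_KL(P||U) = 1.58496 - 1.29802 = 0.28694 ≈ 0.2869 bits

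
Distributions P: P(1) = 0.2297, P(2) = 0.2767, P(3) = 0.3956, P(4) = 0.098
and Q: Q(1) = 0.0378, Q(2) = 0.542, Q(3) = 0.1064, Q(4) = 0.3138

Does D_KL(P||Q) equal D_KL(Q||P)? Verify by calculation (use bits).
D_KL(P||Q) = 0.9145 bits, D_KL(Q||P) = 0.7526 bits. No — D_KL(P||Q) ≠ D_KL(Q||P) for this pair.

D_KL(P||Q) = Σ P(x) log₂(P(x)/Q(x))

Computing term by term:
  P(1)·log₂(P(1)/Q(1)) = 0.2297·log₂(0.2297/0.0378) = 0.59798
  P(2)·log₂(P(2)/Q(2)) = 0.2767·log₂(0.2767/0.542) = -0.26839
  P(3)·log₂(P(3)/Q(3)) = 0.3956·log₂(0.3956/0.1064) = 0.74948
  P(4)·log₂(P(4)/Q(4)) = 0.098·log₂(0.098/0.3138) = -0.16454

D_KL(P||Q) = 0.59798 - 0.26839 + 0.74948 - 0.16454 = 0.91453 ≈ 0.9145 bits

D_KL(Q||P) = Σ Q(x) log₂(Q(x)/P(x))

Computing term by term:
  Q(1)·log₂(Q(1)/P(1)) = 0.0378·log₂(0.0378/0.2297) = -0.09840
  Q(2)·log₂(Q(2)/P(2)) = 0.542·log₂(0.542/0.2767) = 0.52572
  Q(3)·log₂(Q(3)/P(3)) = 0.1064·log₂(0.1064/0.3956) = -0.20158
  Q(4)·log₂(Q(4)/P(4)) = 0.3138·log₂(0.3138/0.098) = 0.52687

D_KL(Q||P) = -0.09840 + 0.52572 - 0.20158 + 0.52687 = 0.75261 ≈ 0.7526 bits

These are NOT equal (difference: 0.1619 bits). KL divergence is asymmetric: D_KL(P||Q) ≠ D_KL(Q||P) in general.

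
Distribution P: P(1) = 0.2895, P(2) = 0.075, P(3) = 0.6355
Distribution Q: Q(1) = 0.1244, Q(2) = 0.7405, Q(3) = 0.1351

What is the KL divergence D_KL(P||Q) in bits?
1.5246 bits

D_KL(P||Q) = Σ P(x) log₂(P(x)/Q(x))

Computing term by term:
  P(1)·log₂(P(1)/Q(1)) = 0.2895·log₂(0.2895/0.1244) = 0.35278
  P(2)·log₂(P(2)/Q(2)) = 0.075·log₂(0.075/0.7405) = -0.24777
  P(3)·log₂(P(3)/Q(3)) = 0.6355·log₂(0.6355/0.1351) = 1.41962

D_KL(P||Q) = 0.35278 - 0.24777 + 1.41962 = 1.52463 ≈ 1.5246 bits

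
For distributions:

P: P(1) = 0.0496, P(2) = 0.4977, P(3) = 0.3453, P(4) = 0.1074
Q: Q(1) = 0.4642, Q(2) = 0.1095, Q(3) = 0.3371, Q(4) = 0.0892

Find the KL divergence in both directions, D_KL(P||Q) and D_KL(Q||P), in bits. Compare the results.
D_KL(P||Q) = 0.9679 bits, D_KL(Q||P) = 1.2229 bits. D_KL(Q||P) is larger than D_KL(P||Q) by 0.2550 bits; the two directions differ.

D_KL(P||Q) = Σ P(x) log₂(P(x)/Q(x))

Computing term by term:
  P(1)·log₂(P(1)/Q(1)) = 0.0496·log₂(0.0496/0.4642) = -0.16003
  P(2)·log₂(P(2)/Q(2)) = 0.4977·log₂(0.4977/0.1095) = 1.08715
  P(3)·log₂(P(3)/Q(3)) = 0.3453·log₂(0.3453/0.3371) = 0.01197
  P(4)·log₂(P(4)/Q(4)) = 0.1074·log₂(0.1074/0.0892) = 0.02877

D_KL(P||Q) = -0.16003 + 1.08715 + 0.01197 + 0.02877 = 0.96786 ≈ 0.9679 bits

D_KL(Q||P) = Σ Q(x) log₂(Q(x)/P(x))

Computing term by term:
  Q(1)·log₂(Q(1)/P(1)) = 0.4642·log₂(0.4642/0.0496) = 1.49766
  Q(2)·log₂(Q(2)/P(2)) = 0.1095·log₂(0.1095/0.4977) = -0.23919
  Q(3)·log₂(Q(3)/P(3)) = 0.3371·log₂(0.3371/0.3453) = -0.01169
  Q(4)·log₂(Q(4)/P(4)) = 0.0892·log₂(0.0892/0.1074) = -0.02389

D_KL(Q||P) = 1.49766 - 0.23919 - 0.01169 - 0.02389 = 1.22289 ≈ 1.2229 bits

These are NOT equal (difference: 0.2550 bits). KL divergence is asymmetric: D_KL(P||Q) ≠ D_KL(Q||P) in general.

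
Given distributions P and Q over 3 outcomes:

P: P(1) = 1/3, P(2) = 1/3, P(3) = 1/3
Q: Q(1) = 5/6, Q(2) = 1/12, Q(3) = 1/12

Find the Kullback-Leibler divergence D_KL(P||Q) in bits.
0.8927 bits

D_KL(P||Q) = Σ P(x) log₂(P(x)/Q(x))

Computing term by term:
  P(1)·log₂(P(1)/Q(1)) = (1/3)·log₂((1/3)/(5/6)) = -0.44064
  P(2)·log₂(P(2)/Q(2)) = (1/3)·log₂((1/3)/(1/12)) = 0.66667
  P(3)·log₂(P(3)/Q(3)) = (1/3)·log₂((1/3)/(1/12)) = 0.66667

D_KL(P||Q) = -0.44064 + 0.66667 + 0.66667 = 0.89270 ≈ 0.8927 bits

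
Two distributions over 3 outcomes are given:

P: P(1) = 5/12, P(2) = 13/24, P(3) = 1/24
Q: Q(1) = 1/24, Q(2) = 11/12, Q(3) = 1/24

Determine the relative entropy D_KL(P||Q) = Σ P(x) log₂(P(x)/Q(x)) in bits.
0.9730 bits

D_KL(P||Q) = Σ P(x) log₂(P(x)/Q(x))

Computing term by term:
  P(1)·log₂(P(1)/Q(1)) = (5/12)·log₂((5/12)/(1/24)) = 1.38414
  P(2)·log₂(P(2)/Q(2)) = (13/24)·log₂((13/24)/(11/12)) = -0.41112
  P(3)·log₂(P(3)/Q(3)) = (1/24)·log₂((1/24)/(1/24)) = 0.00000

D_KL(P||Q) = 1.38414 - 0.41112 + 0.00000 = 0.97302 ≈ 0.9730 bits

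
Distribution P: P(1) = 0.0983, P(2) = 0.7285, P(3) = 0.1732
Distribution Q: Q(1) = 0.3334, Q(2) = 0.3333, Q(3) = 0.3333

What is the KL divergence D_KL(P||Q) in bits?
0.4851 bits

D_KL(P||Q) = Σ P(x) log₂(P(x)/Q(x))

Computing term by term:
  P(1)·log₂(P(1)/Q(1)) = 0.0983·log₂(0.0983/0.3334) = -0.17320
  P(2)·log₂(P(2)/Q(2)) = 0.7285·log₂(0.7285/0.3333) = 0.82183
  P(3)·log₂(P(3)/Q(3)) = 0.1732·log₂(0.1732/0.3333) = -0.16357

D_KL(P||Q) = -0.17320 + 0.82183 - 0.16357 = 0.48506 ≈ 0.4851 bits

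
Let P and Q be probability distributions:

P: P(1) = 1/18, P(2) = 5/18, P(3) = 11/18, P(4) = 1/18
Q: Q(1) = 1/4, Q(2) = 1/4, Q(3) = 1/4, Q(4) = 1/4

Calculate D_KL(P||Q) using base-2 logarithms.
0.5892 bits

D_KL(P||Q) = Σ P(x) log₂(P(x)/Q(x))

Computing term by term:
  P(1)·log₂(P(1)/Q(1)) = (1/18)·log₂((1/18)/(1/4)) = -0.12055
  P(2)·log₂(P(2)/Q(2)) = (5/18)·log₂((5/18)/(1/4)) = 0.04222
  P(3)·log₂(P(3)/Q(3)) = (11/18)·log₂((11/18)/(1/4)) = 0.78803
  P(4)·log₂(P(4)/Q(4)) = (1/18)·log₂((1/18)/(1/4)) = -0.12055

D_KL(P||Q) = -0.12055 + 0.04222 + 0.78803 - 0.12055 = 0.58915 ≈ 0.5892 bits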